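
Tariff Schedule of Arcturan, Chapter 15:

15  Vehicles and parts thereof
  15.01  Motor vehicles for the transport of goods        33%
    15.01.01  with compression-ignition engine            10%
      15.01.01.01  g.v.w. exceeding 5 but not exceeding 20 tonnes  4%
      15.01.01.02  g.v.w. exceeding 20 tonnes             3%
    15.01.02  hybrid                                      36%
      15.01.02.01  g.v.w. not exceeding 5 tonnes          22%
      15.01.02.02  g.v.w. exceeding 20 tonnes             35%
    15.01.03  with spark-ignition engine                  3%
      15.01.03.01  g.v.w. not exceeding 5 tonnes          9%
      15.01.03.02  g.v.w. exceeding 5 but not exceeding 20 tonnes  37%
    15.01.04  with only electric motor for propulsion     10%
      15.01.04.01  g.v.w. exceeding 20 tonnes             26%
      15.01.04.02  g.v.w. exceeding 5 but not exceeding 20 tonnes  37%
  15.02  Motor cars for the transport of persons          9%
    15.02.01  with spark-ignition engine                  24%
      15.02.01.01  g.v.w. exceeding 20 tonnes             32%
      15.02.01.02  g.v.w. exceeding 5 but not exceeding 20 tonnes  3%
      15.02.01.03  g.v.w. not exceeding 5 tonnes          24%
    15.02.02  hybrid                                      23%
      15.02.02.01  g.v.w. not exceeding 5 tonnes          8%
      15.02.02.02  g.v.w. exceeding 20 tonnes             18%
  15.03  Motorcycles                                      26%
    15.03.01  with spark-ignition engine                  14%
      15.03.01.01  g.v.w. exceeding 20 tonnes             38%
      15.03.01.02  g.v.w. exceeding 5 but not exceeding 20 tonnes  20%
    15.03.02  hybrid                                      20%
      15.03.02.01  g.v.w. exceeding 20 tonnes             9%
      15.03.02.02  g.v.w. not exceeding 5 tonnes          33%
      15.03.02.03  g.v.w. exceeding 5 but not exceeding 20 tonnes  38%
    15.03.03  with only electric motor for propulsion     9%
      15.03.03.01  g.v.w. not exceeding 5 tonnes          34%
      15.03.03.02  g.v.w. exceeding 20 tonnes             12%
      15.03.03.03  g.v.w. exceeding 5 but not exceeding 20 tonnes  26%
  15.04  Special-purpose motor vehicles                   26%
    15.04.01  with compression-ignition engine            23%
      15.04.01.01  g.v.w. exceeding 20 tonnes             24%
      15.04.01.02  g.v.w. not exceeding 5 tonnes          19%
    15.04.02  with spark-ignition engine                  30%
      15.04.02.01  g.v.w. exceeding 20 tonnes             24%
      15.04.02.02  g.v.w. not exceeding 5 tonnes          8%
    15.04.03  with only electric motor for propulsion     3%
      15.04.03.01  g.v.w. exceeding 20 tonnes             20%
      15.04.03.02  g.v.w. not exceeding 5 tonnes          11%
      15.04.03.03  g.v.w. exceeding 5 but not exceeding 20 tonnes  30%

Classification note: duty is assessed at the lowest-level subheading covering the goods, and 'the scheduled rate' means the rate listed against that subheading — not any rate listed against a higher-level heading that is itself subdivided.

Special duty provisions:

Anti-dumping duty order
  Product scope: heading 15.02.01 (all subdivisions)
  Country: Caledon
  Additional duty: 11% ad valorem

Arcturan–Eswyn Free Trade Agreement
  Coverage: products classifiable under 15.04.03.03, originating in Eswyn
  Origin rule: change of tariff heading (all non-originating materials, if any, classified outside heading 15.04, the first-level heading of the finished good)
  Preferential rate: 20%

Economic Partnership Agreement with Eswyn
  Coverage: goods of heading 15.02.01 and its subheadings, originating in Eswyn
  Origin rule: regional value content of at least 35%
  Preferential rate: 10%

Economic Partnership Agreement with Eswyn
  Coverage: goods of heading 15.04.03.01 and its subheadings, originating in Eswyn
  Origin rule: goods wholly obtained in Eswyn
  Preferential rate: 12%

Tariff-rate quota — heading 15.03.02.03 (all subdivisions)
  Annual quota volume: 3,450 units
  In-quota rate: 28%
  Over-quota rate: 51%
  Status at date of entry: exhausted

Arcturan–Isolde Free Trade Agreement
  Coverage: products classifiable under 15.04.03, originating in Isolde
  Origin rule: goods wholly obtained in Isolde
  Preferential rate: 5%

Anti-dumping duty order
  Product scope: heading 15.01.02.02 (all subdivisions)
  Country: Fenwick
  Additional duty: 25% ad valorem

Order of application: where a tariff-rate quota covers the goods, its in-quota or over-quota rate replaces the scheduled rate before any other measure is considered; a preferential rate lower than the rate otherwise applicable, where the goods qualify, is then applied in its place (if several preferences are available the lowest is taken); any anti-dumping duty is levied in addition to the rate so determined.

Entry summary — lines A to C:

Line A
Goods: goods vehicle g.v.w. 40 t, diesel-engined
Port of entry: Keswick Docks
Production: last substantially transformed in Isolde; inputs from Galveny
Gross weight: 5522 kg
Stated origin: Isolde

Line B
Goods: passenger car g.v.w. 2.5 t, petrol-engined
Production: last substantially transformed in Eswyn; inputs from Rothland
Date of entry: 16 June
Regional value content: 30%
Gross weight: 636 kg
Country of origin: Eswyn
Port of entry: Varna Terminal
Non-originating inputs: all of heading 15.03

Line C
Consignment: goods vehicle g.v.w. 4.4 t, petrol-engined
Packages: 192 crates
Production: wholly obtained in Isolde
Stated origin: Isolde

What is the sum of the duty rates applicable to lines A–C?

36%

Line A: goods vehicle → 15.01; diesel-engined → 15.01.01; g.v.w. 40 t → 15.01.01.02. Scheduled 3%. Isolde agreement on 15.04.03: 15.01.01.02 not covered. → 3%.
Line B: passenger car → 15.02; petrol-engined → 15.02.01; g.v.w. 2.5 t → 15.02.01.03. Scheduled 24%. Eswyn agreement on 15.04.03.03: 15.02.01.03 not covered; Eswyn agreement on 15.02.01: RVC < 35%; Eswyn agreement on 15.04.03.01: 15.02.01.03 not covered. → 24%.
Line C: goods vehicle → 15.01; petrol-engined → 15.01.03; g.v.w. 4.4 t → 15.01.03.01. Scheduled 9%. Isolde agreement on 15.04.03: 15.01.03.01 not covered. → 9%.
Sum: 3% + 24% + 9% = 36%.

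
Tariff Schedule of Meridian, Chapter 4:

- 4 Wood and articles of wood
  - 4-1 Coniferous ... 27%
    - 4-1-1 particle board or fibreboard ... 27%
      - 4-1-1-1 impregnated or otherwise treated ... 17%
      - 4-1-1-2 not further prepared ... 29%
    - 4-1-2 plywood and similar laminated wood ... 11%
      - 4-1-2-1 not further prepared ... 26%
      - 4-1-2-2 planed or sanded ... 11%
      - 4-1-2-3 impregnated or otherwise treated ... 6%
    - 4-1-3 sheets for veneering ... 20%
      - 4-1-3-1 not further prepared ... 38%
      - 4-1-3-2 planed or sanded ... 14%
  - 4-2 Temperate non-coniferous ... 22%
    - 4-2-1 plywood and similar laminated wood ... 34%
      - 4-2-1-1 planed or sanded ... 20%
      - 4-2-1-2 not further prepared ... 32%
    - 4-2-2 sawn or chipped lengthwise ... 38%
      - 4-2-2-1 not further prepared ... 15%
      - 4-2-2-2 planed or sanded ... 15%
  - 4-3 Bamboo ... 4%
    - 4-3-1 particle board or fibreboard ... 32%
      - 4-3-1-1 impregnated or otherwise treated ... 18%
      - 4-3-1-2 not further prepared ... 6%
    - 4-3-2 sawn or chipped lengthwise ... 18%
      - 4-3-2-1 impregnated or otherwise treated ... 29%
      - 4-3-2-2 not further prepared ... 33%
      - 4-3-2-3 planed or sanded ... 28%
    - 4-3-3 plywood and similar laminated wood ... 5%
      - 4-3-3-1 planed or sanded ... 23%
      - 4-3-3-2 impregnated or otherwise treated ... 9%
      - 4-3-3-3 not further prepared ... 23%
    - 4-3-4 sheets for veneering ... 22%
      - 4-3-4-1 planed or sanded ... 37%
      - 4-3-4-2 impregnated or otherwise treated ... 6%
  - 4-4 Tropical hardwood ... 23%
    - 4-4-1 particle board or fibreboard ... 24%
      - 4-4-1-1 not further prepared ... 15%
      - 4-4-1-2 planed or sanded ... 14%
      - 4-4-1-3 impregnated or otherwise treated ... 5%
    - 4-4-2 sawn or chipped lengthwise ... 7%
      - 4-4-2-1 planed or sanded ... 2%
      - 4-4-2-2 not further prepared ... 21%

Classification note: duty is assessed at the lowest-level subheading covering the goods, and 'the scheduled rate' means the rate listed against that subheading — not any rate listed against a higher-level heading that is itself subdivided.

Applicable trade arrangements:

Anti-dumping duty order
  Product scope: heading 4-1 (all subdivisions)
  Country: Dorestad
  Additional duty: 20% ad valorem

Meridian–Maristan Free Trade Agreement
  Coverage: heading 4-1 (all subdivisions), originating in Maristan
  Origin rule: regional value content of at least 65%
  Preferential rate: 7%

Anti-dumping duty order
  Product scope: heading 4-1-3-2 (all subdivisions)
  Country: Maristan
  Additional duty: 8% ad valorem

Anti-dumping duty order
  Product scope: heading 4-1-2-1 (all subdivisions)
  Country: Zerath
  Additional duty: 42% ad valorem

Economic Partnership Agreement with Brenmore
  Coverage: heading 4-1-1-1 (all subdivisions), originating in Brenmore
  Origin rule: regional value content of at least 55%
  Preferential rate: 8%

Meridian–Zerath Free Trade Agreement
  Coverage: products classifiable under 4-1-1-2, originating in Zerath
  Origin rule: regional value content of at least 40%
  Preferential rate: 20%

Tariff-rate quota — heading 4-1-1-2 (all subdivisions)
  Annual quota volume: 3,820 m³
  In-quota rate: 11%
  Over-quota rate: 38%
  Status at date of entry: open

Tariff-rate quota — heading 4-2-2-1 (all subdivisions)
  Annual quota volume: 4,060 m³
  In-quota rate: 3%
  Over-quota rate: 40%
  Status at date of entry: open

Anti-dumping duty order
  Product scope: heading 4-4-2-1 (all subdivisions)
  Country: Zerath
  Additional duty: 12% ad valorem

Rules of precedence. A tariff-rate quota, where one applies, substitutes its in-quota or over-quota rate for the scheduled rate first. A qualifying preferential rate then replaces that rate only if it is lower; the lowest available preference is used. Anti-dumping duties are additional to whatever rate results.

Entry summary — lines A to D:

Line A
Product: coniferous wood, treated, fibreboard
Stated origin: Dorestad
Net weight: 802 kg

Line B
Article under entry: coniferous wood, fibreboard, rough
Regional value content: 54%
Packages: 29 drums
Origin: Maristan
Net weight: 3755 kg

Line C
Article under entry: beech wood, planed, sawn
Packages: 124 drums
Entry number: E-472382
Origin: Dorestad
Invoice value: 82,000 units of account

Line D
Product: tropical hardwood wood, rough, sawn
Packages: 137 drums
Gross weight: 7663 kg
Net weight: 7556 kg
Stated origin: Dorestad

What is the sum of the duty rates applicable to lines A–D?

Line A: coniferous → 4-1; fibreboard → 4-1-1; treated → 4-1-1-1. Scheduled 17%. anti-dumping (Dorestad, 4-1): +20%; total 17% + 20% = 37%. → 37%.
Line B: coniferous → 4-1; fibreboard → 4-1-1; rough → 4-1-1-2. Scheduled 29%. quota on 4-1-1-2 open → in-quota 11%; Maristan agreement on 4-1: RVC < 65%. → 11%.
Line C: beech → 4-2; sawn → 4-2-2; planed → 4-2-2-2. Scheduled 15%. No special measure applies. → 15%.
Line D: tropical hardwood → 4-4; sawn → 4-4-2; rough → 4-4-2-2. Scheduled 21%. No special measure applies. → 21%.
Sum: 37% + 11% + 15% + 21% = 84%.

84%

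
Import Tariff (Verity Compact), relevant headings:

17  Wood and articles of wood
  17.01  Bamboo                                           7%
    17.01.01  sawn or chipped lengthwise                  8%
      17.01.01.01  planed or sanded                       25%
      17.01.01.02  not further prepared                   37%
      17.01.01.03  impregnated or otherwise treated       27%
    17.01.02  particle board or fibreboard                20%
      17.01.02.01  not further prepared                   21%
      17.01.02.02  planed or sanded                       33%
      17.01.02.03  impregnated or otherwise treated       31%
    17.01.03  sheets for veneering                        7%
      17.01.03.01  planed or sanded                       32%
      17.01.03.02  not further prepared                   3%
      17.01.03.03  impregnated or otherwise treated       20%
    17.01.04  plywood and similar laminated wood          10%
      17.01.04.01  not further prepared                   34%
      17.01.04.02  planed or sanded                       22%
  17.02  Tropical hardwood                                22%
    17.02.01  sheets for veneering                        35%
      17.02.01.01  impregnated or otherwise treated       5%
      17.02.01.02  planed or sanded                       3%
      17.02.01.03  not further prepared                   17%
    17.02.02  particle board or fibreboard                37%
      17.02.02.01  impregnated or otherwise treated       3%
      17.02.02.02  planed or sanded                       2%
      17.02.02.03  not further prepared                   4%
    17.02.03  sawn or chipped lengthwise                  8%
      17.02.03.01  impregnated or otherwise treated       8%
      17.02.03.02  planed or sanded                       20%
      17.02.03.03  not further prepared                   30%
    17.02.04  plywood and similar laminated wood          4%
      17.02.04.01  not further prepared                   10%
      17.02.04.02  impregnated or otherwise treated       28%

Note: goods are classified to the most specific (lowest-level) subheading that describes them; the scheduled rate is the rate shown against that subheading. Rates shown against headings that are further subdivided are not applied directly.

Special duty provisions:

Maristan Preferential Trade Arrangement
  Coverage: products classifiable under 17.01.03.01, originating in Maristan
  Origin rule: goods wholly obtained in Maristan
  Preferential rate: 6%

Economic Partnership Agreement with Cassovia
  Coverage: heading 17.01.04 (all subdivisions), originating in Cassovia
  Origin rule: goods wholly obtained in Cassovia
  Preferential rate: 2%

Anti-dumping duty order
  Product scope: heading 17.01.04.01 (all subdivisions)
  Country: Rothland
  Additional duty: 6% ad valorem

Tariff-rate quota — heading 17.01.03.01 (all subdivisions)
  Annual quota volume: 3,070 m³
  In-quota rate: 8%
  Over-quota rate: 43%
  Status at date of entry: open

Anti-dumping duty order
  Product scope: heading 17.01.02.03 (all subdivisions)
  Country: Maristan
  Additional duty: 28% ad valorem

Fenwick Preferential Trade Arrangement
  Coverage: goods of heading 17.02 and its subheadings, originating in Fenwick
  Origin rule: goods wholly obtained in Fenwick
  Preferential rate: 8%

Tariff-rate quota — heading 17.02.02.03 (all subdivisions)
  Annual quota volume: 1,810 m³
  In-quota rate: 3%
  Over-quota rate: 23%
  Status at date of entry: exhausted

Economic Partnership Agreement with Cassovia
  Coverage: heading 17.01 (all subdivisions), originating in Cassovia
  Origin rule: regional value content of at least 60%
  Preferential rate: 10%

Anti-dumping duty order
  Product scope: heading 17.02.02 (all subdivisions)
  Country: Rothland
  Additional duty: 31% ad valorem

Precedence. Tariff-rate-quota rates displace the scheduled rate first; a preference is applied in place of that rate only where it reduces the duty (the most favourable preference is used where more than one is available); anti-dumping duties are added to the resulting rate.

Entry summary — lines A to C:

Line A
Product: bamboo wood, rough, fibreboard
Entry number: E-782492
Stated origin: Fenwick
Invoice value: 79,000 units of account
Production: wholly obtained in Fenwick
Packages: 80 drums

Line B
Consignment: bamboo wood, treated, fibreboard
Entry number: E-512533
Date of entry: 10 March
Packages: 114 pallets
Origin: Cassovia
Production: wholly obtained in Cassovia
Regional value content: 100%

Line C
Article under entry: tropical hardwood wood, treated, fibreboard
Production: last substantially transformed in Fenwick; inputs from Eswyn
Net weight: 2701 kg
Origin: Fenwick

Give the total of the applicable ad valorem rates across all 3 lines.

34%

Line A: bamboo → 17.01; fibreboard → 17.01.02; rough → 17.01.02.01. Scheduled 21%. Fenwick agreement on 17.02: 17.01.02.01 not covered. → 21%.
Line B: bamboo → 17.01; fibreboard → 17.01.02; treated → 17.01.02.03. Scheduled 31%. Cassovia agreement on 17.01.04: 17.01.02.03 not covered; Cassovia agreement on 17.01: RVC ≥ 60% → 10% available; preferential 10%. → 10%.
Line C: tropical hardwood → 17.02; fibreboard → 17.02.02; treated → 17.02.02.01. Scheduled 3%. Fenwick agreement on 17.02: not wholly obtained. → 3%.
Sum: 21% + 10% + 3% = 34%.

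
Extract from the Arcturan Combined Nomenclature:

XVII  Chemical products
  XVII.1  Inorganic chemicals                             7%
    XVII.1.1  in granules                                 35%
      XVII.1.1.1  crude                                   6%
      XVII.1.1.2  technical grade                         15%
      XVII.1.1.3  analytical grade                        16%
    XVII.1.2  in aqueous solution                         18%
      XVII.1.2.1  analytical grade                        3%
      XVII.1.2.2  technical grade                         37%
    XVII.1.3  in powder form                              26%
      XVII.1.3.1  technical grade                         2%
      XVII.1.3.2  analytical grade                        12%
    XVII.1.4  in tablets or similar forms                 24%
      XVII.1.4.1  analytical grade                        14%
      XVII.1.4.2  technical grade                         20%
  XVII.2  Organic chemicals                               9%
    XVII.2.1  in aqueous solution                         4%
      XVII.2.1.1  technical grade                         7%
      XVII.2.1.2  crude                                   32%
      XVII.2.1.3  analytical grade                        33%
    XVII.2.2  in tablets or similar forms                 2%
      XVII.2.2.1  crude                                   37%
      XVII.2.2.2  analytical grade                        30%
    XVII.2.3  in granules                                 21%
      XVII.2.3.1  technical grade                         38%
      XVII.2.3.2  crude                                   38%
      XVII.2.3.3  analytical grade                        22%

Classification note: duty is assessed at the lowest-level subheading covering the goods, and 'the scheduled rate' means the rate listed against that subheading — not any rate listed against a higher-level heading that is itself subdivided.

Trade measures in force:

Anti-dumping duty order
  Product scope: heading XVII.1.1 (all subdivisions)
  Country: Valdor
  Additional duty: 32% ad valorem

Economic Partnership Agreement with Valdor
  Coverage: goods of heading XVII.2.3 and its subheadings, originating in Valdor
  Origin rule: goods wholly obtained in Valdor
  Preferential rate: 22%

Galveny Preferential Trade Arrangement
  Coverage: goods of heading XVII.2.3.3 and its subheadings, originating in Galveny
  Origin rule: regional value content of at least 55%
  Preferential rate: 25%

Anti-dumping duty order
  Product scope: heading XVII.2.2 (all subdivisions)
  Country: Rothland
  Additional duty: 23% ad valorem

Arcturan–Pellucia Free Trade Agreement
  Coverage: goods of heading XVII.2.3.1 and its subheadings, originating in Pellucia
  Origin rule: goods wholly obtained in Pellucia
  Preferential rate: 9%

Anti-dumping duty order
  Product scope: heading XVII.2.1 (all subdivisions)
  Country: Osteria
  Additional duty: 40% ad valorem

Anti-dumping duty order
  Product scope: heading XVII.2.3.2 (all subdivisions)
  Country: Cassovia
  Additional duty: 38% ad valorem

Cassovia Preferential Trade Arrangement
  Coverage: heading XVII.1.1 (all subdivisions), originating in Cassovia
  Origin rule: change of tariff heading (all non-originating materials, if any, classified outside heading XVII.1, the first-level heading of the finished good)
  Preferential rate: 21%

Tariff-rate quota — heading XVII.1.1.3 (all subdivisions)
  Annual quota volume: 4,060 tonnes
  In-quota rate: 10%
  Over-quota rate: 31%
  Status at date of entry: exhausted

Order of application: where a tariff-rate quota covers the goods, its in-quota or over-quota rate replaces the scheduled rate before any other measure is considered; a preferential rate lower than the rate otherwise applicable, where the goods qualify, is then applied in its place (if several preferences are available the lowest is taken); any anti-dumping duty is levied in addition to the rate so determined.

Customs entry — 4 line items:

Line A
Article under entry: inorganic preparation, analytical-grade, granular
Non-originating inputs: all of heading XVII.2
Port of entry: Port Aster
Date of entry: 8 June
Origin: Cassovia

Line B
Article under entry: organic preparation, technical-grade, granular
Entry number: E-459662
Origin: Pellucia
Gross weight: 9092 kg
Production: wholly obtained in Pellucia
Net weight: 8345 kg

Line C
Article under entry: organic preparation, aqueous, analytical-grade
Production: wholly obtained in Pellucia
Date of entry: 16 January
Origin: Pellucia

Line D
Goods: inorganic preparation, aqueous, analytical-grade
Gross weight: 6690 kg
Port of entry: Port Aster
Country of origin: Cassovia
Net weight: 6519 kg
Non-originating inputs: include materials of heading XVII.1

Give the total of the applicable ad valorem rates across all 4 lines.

66%

Line A: inorganic → XVII.1; granular → XVII.1.1; analytical-grade → XVII.1.1.3. Scheduled 16%. quota on XVII.1.1.3 exhausted → over-quota 31%; Cassovia agreement on XVII.1.1: CTH met → 21% available; preferential 21%. → 21%.
Line B: organic → XVII.2; granular → XVII.2.3; technical-grade → XVII.2.3.1. Scheduled 38%. Pellucia agreement on XVII.2.3.1: wholly obtained → 9% available; preferential 9%. → 9%.
Line C: organic → XVII.2; aqueous → XVII.2.1; analytical-grade → XVII.2.1.3. Scheduled 33%. Pellucia agreement on XVII.2.3.1: XVII.2.1.3 not covered. → 33%.
Line D: inorganic → XVII.1; aqueous → XVII.1.2; analytical-grade → XVII.1.2.1. Scheduled 3%. Cassovia agreement on XVII.1.1: XVII.1.2.1 not covered. → 3%.
Sum: 21% + 9% + 33% + 3% = 66%.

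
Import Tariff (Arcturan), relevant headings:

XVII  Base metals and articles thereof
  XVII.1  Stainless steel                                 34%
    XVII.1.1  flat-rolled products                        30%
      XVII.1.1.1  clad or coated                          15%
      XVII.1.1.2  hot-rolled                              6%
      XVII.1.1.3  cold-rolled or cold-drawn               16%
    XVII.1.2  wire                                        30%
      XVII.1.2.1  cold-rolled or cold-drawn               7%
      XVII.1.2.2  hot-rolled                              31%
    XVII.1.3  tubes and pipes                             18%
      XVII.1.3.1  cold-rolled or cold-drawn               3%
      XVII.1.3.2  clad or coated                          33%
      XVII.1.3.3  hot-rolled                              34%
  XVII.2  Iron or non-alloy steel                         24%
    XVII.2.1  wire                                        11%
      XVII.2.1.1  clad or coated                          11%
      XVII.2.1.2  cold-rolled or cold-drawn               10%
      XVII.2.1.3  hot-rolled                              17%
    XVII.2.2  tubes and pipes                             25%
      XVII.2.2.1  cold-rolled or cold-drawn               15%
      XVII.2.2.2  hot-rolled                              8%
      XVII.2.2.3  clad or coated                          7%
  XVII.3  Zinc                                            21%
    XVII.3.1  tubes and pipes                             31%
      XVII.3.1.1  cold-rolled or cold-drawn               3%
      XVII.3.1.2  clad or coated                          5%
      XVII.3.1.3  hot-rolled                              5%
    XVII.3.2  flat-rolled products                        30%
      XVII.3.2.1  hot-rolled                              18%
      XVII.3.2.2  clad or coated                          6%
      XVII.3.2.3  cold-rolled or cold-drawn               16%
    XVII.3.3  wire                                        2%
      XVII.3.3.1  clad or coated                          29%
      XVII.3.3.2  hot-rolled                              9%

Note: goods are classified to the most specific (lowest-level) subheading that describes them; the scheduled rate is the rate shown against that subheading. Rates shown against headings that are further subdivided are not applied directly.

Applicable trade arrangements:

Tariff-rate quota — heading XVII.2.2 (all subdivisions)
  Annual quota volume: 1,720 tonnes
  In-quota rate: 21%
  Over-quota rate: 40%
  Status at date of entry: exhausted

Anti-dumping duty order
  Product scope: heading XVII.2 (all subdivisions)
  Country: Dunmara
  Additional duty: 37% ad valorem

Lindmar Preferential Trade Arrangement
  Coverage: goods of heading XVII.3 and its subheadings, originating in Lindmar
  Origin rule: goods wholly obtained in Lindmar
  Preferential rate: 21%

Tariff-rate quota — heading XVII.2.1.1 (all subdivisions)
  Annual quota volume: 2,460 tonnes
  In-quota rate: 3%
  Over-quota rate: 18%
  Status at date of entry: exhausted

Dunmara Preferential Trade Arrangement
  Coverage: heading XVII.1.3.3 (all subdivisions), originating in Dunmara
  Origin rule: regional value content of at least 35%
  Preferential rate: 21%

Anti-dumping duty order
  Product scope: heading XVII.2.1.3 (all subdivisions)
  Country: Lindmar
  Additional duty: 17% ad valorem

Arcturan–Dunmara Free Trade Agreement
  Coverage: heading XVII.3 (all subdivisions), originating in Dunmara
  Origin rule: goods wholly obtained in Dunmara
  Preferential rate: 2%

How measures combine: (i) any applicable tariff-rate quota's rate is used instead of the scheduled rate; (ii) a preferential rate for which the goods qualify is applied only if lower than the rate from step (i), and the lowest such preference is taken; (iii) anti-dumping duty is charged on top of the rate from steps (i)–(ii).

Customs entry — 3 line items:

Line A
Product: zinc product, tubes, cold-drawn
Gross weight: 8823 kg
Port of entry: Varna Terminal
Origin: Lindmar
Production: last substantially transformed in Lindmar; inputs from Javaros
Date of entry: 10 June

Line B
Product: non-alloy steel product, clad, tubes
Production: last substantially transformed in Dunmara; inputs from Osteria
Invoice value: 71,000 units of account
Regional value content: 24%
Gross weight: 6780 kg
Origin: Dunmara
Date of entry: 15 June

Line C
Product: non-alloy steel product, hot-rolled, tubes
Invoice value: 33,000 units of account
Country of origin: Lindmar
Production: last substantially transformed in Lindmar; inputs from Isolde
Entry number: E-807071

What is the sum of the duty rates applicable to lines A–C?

Line A: zinc → XVII.3; tubes → XVII.3.1; cold-drawn → XVII.3.1.1. Scheduled 3%. Lindmar agreement on XVII.3: not wholly obtained. → 3%.
Line B: non-alloy steel → XVII.2; tubes → XVII.2.2; clad → XVII.2.2.3. Scheduled 7%. quota on XVII.2.2 exhausted → over-quota 40%; Dunmara agreement on XVII.1.3.3: XVII.2.2.3 not covered; Dunmara agreement on XVII.3: XVII.2.2.3 not covered; anti-dumping (Dunmara, XVII.2): +37%; total 40% + 37% = 77%. → 77%.
Line C: non-alloy steel → XVII.2; tubes → XVII.2.2; hot-rolled → XVII.2.2.2. Scheduled 8%. quota on XVII.2.2 exhausted → over-quota 40%; Lindmar agreement on XVII.3: XVII.2.2.2 not covered. → 40%.
Sum: 3% + 77% + 40% = 120%.

120%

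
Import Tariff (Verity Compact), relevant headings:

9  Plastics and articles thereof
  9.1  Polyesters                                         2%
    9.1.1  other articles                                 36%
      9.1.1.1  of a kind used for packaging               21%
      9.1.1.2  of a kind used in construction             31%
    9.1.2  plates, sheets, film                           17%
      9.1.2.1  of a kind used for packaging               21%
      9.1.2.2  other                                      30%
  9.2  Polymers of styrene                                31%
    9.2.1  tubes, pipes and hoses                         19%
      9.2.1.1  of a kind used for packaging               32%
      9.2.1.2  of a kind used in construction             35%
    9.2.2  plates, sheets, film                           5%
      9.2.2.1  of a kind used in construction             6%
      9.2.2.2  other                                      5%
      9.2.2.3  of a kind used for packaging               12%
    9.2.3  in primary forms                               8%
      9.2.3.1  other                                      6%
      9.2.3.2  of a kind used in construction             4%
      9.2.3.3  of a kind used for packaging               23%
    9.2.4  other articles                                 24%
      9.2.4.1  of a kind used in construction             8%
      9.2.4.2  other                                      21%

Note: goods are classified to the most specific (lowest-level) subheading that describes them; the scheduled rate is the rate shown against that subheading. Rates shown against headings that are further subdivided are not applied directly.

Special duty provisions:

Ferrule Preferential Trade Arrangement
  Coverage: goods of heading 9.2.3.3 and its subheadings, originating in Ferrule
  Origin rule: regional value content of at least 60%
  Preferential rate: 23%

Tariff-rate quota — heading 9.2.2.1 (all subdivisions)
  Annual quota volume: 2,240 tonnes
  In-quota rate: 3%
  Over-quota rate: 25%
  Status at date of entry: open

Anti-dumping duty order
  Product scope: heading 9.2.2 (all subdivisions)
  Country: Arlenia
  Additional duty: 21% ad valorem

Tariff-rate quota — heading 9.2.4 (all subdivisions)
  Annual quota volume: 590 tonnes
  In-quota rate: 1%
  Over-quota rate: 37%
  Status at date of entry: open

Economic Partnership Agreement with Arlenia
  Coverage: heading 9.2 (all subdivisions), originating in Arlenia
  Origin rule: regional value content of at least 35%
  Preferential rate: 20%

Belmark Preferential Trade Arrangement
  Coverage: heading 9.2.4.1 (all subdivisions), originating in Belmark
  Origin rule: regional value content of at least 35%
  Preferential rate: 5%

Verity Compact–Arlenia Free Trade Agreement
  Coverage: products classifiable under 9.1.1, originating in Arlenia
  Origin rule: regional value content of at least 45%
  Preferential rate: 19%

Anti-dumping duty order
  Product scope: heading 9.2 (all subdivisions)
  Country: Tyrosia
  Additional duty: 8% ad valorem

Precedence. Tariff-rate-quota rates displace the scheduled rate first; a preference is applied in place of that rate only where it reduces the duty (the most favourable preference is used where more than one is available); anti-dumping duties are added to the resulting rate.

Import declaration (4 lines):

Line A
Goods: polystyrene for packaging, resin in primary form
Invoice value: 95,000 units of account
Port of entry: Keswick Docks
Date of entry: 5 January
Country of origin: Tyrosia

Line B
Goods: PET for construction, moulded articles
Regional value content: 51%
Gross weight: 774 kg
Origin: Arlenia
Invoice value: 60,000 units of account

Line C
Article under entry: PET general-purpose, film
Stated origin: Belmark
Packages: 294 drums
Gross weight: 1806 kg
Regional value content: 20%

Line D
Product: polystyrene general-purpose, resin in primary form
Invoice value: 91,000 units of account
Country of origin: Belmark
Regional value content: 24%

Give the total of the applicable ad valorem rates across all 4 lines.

Line A: polystyrene → 9.2; resin in primary form → 9.2.3; for packaging → 9.2.3.3. Scheduled 23%. anti-dumping (Tyrosia, 9.2): +8%; total 23% + 8% = 31%. → 31%.
Line B: PET → 9.1; moulded articles → 9.1.1; for construction → 9.1.1.2. Scheduled 31%. Arlenia agreement on 9.2: 9.1.1.2 not covered; Arlenia agreement on 9.1.1: RVC ≥ 45% → 19% available; preferential 19%. → 19%.
Line C: PET → 9.1; film → 9.1.2; general-purpose → 9.1.2.2. Scheduled 30%. Belmark agreement on 9.2.4.1: 9.1.2.2 not covered. → 30%.
Line D: polystyrene → 9.2; resin in primary form → 9.2.3; general-purpose → 9.2.3.1. Scheduled 6%. Belmark agreement on 9.2.4.1: 9.2.3.1 not covered. → 6%.
Sum: 31% + 19% + 30% + 6% = 86%.

86%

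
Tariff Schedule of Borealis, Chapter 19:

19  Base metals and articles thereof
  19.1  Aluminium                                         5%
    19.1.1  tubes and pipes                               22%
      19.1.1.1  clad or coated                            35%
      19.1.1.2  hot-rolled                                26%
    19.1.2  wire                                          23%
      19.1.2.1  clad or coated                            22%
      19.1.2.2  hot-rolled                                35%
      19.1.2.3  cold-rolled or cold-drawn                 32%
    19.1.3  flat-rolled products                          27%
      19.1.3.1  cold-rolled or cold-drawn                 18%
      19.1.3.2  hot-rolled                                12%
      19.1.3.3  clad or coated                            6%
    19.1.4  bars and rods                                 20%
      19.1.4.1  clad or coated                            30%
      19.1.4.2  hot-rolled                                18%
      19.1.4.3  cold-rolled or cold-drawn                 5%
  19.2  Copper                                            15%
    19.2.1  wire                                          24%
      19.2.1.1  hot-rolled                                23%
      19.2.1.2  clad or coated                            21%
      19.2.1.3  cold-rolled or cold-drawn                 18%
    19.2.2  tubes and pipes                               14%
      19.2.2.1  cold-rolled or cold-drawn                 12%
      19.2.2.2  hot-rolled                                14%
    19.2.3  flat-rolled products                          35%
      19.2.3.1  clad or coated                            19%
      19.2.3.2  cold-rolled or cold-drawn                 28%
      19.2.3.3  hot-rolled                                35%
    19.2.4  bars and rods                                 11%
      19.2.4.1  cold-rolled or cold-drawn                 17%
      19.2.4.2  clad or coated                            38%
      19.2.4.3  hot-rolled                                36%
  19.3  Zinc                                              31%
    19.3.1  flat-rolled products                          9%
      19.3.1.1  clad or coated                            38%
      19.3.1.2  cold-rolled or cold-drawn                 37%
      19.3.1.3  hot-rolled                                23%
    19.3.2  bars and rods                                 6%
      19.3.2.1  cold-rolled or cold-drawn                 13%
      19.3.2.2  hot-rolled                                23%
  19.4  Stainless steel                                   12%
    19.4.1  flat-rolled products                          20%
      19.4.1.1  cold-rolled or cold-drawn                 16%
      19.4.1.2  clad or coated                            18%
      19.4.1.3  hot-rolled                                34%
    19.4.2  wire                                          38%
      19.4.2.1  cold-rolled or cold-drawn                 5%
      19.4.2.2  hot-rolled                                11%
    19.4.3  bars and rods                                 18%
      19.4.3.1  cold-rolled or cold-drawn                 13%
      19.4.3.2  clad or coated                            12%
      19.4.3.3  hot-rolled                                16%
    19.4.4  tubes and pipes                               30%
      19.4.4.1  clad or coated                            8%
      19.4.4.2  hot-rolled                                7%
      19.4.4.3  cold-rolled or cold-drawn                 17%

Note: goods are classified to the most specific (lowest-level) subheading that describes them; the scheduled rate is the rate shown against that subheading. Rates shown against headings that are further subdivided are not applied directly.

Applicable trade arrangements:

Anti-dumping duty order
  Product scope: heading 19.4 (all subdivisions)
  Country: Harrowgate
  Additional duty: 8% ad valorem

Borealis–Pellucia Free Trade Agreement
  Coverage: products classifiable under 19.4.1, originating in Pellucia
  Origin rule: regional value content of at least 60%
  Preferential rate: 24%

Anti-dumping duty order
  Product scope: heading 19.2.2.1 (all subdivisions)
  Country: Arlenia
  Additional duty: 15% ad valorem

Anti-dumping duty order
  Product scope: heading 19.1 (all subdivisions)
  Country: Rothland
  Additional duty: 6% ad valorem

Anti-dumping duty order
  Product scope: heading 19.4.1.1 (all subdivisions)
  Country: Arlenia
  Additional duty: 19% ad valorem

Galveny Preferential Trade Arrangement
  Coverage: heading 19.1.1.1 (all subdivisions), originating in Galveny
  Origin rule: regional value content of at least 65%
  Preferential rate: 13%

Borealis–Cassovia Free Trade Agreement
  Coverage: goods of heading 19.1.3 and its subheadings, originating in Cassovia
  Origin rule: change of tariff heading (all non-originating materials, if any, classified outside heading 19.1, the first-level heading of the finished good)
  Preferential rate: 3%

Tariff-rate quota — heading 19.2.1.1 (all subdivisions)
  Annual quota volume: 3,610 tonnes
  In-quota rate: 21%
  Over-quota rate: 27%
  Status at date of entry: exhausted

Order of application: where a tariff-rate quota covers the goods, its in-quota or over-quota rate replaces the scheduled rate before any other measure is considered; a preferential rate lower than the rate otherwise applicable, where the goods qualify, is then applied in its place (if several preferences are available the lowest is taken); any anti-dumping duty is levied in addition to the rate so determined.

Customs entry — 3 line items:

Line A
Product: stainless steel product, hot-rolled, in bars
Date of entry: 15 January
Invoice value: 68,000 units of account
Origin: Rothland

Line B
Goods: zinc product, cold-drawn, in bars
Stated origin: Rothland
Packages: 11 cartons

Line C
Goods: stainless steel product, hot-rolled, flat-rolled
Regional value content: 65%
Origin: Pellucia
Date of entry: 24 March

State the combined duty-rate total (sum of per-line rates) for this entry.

Line A: stainless steel → 19.4; in bars → 19.4.3; hot-rolled → 19.4.3.3. Scheduled 16%. No special measure applies. → 16%.
Line B: zinc → 19.3; in bars → 19.3.2; cold-drawn → 19.3.2.1. Scheduled 13%. No special measure applies. → 13%.
Line C: stainless steel → 19.4; flat-rolled → 19.4.1; hot-rolled → 19.4.1.3. Scheduled 34%. Pellucia agreement on 19.4.1: RVC ≥ 60% → 24% available; preferential 24%. → 24%.
Sum: 16% + 13% + 24% = 53%.

53%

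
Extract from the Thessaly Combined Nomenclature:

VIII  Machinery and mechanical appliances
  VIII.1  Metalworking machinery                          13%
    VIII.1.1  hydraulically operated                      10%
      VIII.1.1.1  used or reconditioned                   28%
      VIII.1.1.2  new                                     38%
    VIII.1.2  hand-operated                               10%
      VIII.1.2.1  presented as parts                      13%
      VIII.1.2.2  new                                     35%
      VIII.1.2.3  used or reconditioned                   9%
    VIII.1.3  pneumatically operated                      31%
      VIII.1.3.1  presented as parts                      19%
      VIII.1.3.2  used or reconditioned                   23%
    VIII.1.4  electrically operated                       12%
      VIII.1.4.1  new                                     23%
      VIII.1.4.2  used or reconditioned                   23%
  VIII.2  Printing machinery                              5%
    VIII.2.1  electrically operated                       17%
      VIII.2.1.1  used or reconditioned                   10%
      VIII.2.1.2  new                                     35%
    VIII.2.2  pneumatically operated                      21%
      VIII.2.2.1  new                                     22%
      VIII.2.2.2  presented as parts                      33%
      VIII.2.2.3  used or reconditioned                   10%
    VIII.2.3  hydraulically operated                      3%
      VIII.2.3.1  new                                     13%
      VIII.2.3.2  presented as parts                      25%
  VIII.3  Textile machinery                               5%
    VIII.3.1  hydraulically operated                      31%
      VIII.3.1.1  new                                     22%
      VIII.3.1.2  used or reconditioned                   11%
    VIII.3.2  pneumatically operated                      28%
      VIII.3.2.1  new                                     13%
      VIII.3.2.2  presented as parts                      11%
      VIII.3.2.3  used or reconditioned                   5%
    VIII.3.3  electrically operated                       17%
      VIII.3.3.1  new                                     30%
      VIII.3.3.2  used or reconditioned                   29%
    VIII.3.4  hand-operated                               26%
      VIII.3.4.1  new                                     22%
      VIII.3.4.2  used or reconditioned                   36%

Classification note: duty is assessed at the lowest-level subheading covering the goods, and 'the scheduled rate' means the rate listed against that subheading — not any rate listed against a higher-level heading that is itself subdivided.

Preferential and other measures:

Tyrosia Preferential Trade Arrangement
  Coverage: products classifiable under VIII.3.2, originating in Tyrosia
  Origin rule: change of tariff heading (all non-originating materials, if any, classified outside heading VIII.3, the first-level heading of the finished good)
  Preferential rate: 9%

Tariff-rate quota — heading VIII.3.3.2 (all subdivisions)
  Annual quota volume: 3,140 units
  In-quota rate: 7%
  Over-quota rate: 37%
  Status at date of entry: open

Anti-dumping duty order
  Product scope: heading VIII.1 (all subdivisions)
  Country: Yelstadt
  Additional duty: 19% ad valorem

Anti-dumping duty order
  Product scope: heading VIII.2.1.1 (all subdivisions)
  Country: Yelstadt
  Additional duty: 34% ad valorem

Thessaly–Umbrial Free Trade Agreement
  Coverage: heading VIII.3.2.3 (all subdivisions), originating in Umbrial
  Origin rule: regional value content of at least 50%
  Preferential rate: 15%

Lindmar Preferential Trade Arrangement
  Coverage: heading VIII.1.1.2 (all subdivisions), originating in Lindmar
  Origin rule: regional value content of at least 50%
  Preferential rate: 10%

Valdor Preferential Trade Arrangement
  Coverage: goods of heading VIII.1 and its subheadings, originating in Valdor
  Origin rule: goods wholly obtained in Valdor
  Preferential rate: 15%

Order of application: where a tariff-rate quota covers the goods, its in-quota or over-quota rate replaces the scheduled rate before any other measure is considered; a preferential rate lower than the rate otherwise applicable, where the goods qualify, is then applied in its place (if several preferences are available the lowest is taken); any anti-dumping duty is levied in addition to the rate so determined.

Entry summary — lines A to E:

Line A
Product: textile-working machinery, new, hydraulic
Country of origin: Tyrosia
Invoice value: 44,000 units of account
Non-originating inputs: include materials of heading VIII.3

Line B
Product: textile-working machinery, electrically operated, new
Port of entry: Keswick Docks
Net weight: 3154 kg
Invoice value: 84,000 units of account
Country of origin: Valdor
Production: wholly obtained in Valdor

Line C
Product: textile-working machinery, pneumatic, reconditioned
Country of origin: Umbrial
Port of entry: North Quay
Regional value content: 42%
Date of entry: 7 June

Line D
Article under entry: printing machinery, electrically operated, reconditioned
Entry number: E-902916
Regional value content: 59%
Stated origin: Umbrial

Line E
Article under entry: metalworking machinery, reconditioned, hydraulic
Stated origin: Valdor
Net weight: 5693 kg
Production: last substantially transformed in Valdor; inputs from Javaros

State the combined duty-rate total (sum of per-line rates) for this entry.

95%

Line A: textile-working → VIII.3; hydraulic → VIII.3.1; new → VIII.3.1.1. Scheduled 22%. Tyrosia agreement on VIII.3.2: VIII.3.1.1 not covered. → 22%.
Line B: textile-working → VIII.3; electrically operated → VIII.3.3; new → VIII.3.3.1. Scheduled 30%. Valdor agreement on VIII.1: VIII.3.3.1 not covered. → 30%.
Line C: textile-working → VIII.3; pneumatic → VIII.3.2; reconditioned → VIII.3.2.3. Scheduled 5%. Umbrial agreement on VIII.3.2.3: RVC < 50%. → 5%.
Line D: printing → VIII.2; electrically operated → VIII.2.1; reconditioned → VIII.2.1.1. Scheduled 10%. Umbrial agreement on VIII.3.2.3: VIII.2.1.1 not covered. → 10%.
Line E: metalworking → VIII.1; hydraulic → VIII.1.1; reconditioned → VIII.1.1.1. Scheduled 28%. Valdor agreement on VIII.1: not wholly obtained. → 28%.
Sum: 22% + 30% + 5% + 10% + 28% = 95%.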